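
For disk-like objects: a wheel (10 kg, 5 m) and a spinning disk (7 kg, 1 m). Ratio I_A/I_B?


Given: M1=10 kg, R1=5 m, M2=7 kg, R2=1 m
For a disk: I = (1/2)*M*R^2, so I_A/I_B = (M1*R1^2)/(M2*R2^2)
M1*R1^2 = 10*25 = 250
M2*R2^2 = 7*1 = 7
I_A/I_B = 250/7 = 250/7

250/7


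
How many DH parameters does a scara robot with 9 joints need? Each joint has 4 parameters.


Given: 9 joints, 4 DH parameters per joint (d, theta, a, alpha)
Total DH parameters = number_of_joints * 4
Total = 9 * 4
Total = 36

36


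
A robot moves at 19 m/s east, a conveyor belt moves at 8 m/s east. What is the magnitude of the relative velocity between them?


Given: v_A = 19 m/s east, v_B = 8 m/s east
Both move in the same direction; relative speed = |v_A - v_B|
|19 - 8| = |11|
= 11 m/s

11 m/s


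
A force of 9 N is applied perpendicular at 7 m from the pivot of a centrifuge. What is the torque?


Given: F = 9 N, r = 7 m, angle = 90 deg (perpendicular)
Using tau = F * r * sin(90)
sin(90) = 1
tau = 9 * 7 * 1
tau = 63 Nm

63 Nm


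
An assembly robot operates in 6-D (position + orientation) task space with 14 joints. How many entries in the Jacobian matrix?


Given: task space dimension = 6, joints = 14
Jacobian is a 6 x 14 matrix
Total entries = rows * columns
Total = 6 * 14
Total = 84

84


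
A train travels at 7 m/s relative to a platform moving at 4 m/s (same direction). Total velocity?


Given: object velocity = 7 m/s, platform velocity = 4 m/s (same direction)
Using classical velocity addition: v_total = v_object + v_platform
v_total = 7 + 4
v_total = 11 m/s

11 m/s


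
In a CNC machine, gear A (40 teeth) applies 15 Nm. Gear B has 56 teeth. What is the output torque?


Given: N1 = 40, N2 = 56, T1 = 15 Nm
Using T2/T1 = N2/N1
T2 = T1 * N2 / N1
T2 = 15 * 56 / 40
T2 = 840 / 40
T2 = 21 Nm

21 Nm


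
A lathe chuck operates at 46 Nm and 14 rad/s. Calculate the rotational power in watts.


Given: tau = 46 Nm, omega = 14 rad/s
Using P = tau * omega
P = 46 * 14
P = 644 W

644 W


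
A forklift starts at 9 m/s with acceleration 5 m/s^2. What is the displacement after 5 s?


Given: v0 = 9 m/s, a = 5 m/s^2, t = 5 s
Using s = v0*t + (1/2)*a*t^2
s = 9*5 + (1/2)*5*5^2
s = 45 + (1/2)*125
s = 45 + 125/2
s = 215/2

215/2 m


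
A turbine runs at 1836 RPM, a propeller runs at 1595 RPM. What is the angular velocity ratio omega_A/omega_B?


Given: RPM_A = 1836, RPM_B = 1595
omega = 2*pi*RPM/60, so omega_A/omega_B = RPM_A / RPM_B
omega_A/omega_B = 1836 / 1595
omega_A/omega_B = 1836/1595

1836/1595


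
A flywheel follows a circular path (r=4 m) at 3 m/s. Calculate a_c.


Given: v = 3 m/s, r = 4 m
Using a_c = v^2 / r
a_c = 3^2 / 4
a_c = 9 / 4
a_c = 9/4 m/s^2

9/4 m/s^2


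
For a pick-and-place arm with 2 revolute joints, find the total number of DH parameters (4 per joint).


Given: 2 joints, 4 DH parameters per joint (d, theta, a, alpha)
Total DH parameters = number_of_joints * 4
Total = 2 * 4
Total = 8

8


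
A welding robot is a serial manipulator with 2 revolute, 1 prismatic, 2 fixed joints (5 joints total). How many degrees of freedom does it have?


Given: serial robot with 2 revolute, 1 prismatic, 2 fixed joints
DOF contribution per joint type: revolute=1, prismatic=1, spherical=3, fixed=0
DOF = 2*1 + 1*1 + 2*0
DOF = 3

3


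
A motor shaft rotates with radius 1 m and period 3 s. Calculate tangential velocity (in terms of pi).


Given: radius r = 1 m, period T = 3 s
Using v = 2*pi*r / T
v = 2*pi*1 / 3
v = 2*pi / 3
v = 2/3*pi m/s

2/3*pi m/s


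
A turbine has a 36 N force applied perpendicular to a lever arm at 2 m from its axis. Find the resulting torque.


Given: F = 36 N, r = 2 m, angle = 90 deg (perpendicular)
Using tau = F * r * sin(90)
sin(90) = 1
tau = 36 * 2 * 1
tau = 72 Nm

72 Nm


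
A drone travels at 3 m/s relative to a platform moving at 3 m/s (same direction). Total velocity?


Given: object velocity = 3 m/s, platform velocity = 3 m/s (same direction)
Using classical velocity addition: v_total = v_object + v_platform
v_total = 3 + 3
v_total = 6 m/s

6 m/s


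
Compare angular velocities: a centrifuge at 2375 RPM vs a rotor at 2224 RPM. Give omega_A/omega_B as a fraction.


Given: RPM_A = 2375, RPM_B = 2224
omega = 2*pi*RPM/60, so omega_A/omega_B = RPM_A / RPM_B
omega_A/omega_B = 2375 / 2224
omega_A/omega_B = 2375/2224

2375/2224


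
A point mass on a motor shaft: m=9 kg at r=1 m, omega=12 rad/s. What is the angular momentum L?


Given: m = 9 kg, r = 1 m, omega = 12 rad/s
For a point mass: I = m*r^2
I = 9*1^2 = 9*1 = 9
L = I*omega = 9*12
L = 108 kg*m^2/s

108 kg*m^2/s


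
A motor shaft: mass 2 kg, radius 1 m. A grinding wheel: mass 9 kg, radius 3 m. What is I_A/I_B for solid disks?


Given: M1=2 kg, R1=1 m, M2=9 kg, R2=3 m
For a disk: I = (1/2)*M*R^2, so I_A/I_B = (M1*R1^2)/(M2*R2^2)
M1*R1^2 = 2*1 = 2
M2*R2^2 = 9*9 = 81
I_A/I_B = 2/81 = 2/81

2/81


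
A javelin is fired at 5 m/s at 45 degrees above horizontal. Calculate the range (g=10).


Given: v0 = 5 m/s, theta = 45 deg, g = 10 m/s^2
sin(2*45) = sin(90) = 1
Using R = v0^2 * sin(2*theta) / g
R = 5^2 * 1 / 10
R = 25 / 10
R = 5/2 m

5/2 m


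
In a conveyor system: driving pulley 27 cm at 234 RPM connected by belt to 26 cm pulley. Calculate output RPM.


Given: D1 = 27 cm, w1 = 234 RPM, D2 = 26 cm
Using D1*w1 = D2*w2
w2 = D1*w1 / D2
w2 = 27*234 / 26
w2 = 6318 / 26
w2 = 243 RPM

243 RPM


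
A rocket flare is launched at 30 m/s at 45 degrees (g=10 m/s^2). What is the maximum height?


Given: v0 = 30 m/s, theta = 45 deg, g = 10 m/s^2
sin^2(45) = 1/2
Using H = v0^2 * sin^2(theta) / (2*g)
H = 30^2 * 1/2 / (2*10)
H = 900 * 1/2 / 20
H = 450 / 20
H = 45/2 m

45/2 m


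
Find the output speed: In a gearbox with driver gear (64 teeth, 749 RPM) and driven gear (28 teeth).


Given: N1 = 64 teeth, w1 = 749 RPM, N2 = 28 teeth
Using N1*w1 = N2*w2
w2 = N1*w1 / N2
w2 = 64*749 / 28
w2 = 47936 / 28
w2 = 1712 RPM

1712 RPM


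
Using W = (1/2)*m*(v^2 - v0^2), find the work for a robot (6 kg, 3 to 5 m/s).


Given: m = 6 kg, v0 = 3 m/s, v = 5 m/s
Using W = (1/2)*m*(v^2 - v0^2)
v^2 = 5^2 = 25
v0^2 = 3^2 = 9
v^2 - v0^2 = 25 - 9 = 16
W = (1/2)*6*16 = 48 J

48 J


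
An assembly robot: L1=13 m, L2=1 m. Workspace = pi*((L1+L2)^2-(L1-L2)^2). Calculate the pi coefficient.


Given: L1 = 13, L2 = 1
(L1+L2)^2 = (14)^2 = 196
(L1-L2)^2 = (12)^2 = 144
Difference = 196 - 144 = 52
This equals 4*L1*L2 = 4*13*1 = 52
Workspace area = 52*pi

52


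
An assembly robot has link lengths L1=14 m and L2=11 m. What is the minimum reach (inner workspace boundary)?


Given: L1 = 14 m, L2 = 11 m
For a 2-link planar arm, min reach = |L1 - L2| (second link folded back)
Min reach = |14 - 11|
Min reach = 3 m

3 m


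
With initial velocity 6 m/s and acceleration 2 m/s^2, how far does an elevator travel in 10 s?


Given: v0 = 6 m/s, a = 2 m/s^2, t = 10 s
Using s = v0*t + (1/2)*a*t^2
s = 6*10 + (1/2)*2*10^2
s = 60 + (1/2)*200
s = 60 + 100
s = 160

160 m


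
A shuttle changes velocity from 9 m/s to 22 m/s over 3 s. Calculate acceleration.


Given: initial velocity v0 = 9 m/s, final velocity v = 22 m/s, time t = 3 s
Using a = (v - v0) / t
a = (22 - 9) / 3
a = 13 / 3
a = 13/3 m/s^2

13/3 m/s^2


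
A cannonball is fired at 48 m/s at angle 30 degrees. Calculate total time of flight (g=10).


Given: v0 = 48 m/s, theta = 30 deg, g = 10 m/s^2
sin(30) = 1/2
Using T = 2*v0*sin(theta) / g
T = 2*48*1/2 / 10
T = 48 / 10
T = 24/5 s

24/5 s


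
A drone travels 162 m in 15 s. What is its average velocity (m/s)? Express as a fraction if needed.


Given: distance d = 162 m, time t = 15 s
Using v = d / t
v = 162 / 15
v = 54/5 m/s

54/5 m/s


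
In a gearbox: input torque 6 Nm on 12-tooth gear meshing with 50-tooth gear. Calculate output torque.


Given: N1 = 12, N2 = 50, T1 = 6 Nm
Using T2/T1 = N2/N1
T2 = T1 * N2 / N1
T2 = 6 * 50 / 12
T2 = 300 / 12
T2 = 25 Nm

25 Nm


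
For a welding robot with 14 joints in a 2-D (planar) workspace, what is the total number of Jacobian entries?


Given: task space dimension = 2, joints = 14
Jacobian is a 2 x 14 matrix
Total entries = rows * columns
Total = 2 * 14
Total = 28

28


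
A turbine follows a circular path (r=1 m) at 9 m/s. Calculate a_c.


Given: v = 9 m/s, r = 1 m
Using a_c = v^2 / r
a_c = 9^2 / 1
a_c = 81 / 1
a_c = 81 m/s^2

81 m/s^2


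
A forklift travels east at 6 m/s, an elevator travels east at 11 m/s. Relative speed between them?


Given: v_A = 6 m/s east, v_B = 11 m/s east
Both move in the same direction; relative speed = |v_A - v_B|
|6 - 11| = |-5|
= 5 m/s

5 m/s


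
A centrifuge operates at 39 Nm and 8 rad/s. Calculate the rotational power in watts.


Given: tau = 39 Nm, omega = 8 rad/s
Using P = tau * omega
P = 39 * 8
P = 312 W

312 W


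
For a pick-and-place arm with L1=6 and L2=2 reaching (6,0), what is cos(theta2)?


Given: L1 = 6, L2 = 2, target (x, y) = (6, 0)
Using cos(theta2) = (x^2 + y^2 - L1^2 - L2^2) / (2*L1*L2)
x^2 + y^2 = 6^2 + 0 = 36
L1^2 + L2^2 = 36 + 4 = 40
Numerator = 36 - 40 = -4
Denominator = 2*6*2 = 24
cos(theta2) = -4/24 = -1/6

-1/6


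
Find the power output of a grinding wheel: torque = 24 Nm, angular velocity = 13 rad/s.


Given: tau = 24 Nm, omega = 13 rad/s
Using P = tau * omega
P = 24 * 13
P = 312 W

312 W


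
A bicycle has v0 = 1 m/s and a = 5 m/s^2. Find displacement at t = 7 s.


Given: v0 = 1 m/s, a = 5 m/s^2, t = 7 s
Using s = v0*t + (1/2)*a*t^2
s = 1*7 + (1/2)*5*7^2
s = 7 + (1/2)*245
s = 7 + 245/2
s = 259/2

259/2 m


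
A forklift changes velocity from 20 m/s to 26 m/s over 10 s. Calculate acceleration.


Given: initial velocity v0 = 20 m/s, final velocity v = 26 m/s, time t = 10 s
Using a = (v - v0) / t
a = (26 - 20) / 10
a = 6 / 10
a = 3/5 m/s^2

3/5 m/s^2


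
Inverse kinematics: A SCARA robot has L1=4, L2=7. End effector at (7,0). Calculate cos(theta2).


Given: L1 = 4, L2 = 7, target (x, y) = (7, 0)
Using cos(theta2) = (x^2 + y^2 - L1^2 - L2^2) / (2*L1*L2)
x^2 + y^2 = 7^2 + 0 = 49
L1^2 + L2^2 = 16 + 49 = 65
Numerator = 49 - 65 = -16
Denominator = 2*4*7 = 56
cos(theta2) = -16/56 = -2/7

-2/7


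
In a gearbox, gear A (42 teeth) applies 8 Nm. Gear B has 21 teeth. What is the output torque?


Given: N1 = 42, N2 = 21, T1 = 8 Nm
Using T2/T1 = N2/N1
T2 = T1 * N2 / N1
T2 = 8 * 21 / 42
T2 = 168 / 42
T2 = 4 Nm

4 Nm


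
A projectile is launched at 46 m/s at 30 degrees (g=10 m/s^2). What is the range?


Given: v0 = 46 m/s, theta = 30 deg, g = 10 m/s^2
sin(2*30) = sin(60) = sqrt(3)/2
Using R = v0^2 * sin(2*theta) / g
R = 46^2 * (sqrt(3)/2) / 10
R = 2116 * sqrt(3) / 20
R = 529/5*sqrt(3) m

529/5*sqrt(3) m


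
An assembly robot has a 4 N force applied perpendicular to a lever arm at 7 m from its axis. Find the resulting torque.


Given: F = 4 N, r = 7 m, angle = 90 deg (perpendicular)
Using tau = F * r * sin(90)
sin(90) = 1
tau = 4 * 7 * 1
tau = 28 Nm

28 Nm


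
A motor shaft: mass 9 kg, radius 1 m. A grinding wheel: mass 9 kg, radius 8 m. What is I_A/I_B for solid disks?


Given: M1=9 kg, R1=1 m, M2=9 kg, R2=8 m
For a disk: I = (1/2)*M*R^2, so I_A/I_B = (M1*R1^2)/(M2*R2^2)
M1*R1^2 = 9*1 = 9
M2*R2^2 = 9*64 = 576
I_A/I_B = 9/576 = 1/64

1/64


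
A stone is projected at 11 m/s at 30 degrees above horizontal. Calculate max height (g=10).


Given: v0 = 11 m/s, theta = 30 deg, g = 10 m/s^2
sin^2(30) = 1/4
Using H = v0^2 * sin^2(theta) / (2*g)
H = 11^2 * 1/4 / (2*10)
H = 121 * 1/4 / 20
H = 121/4 / 20
H = 121/80 m

121/80 m


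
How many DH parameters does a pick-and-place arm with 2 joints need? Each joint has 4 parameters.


Given: 2 joints, 4 DH parameters per joint (d, theta, a, alpha)
Total DH parameters = number_of_joints * 4
Total = 2 * 4
Total = 8

8


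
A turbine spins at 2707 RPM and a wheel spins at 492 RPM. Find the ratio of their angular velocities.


Given: RPM_A = 2707, RPM_B = 492
omega = 2*pi*RPM/60, so omega_A/omega_B = RPM_A / RPM_B
omega_A/omega_B = 2707 / 492
omega_A/omega_B = 2707/492

2707/492


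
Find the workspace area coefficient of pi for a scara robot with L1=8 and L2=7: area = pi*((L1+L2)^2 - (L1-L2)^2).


Given: L1 = 8, L2 = 7
(L1+L2)^2 = (15)^2 = 225
(L1-L2)^2 = (1)^2 = 1
Difference = 225 - 1 = 224
This equals 4*L1*L2 = 4*8*7 = 224
Workspace area = 224*pi

224


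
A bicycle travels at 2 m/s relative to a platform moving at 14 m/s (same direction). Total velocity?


Given: object velocity = 2 m/s, platform velocity = 14 m/s (same direction)
Using classical velocity addition: v_total = v_object + v_platform
v_total = 2 + 14
v_total = 16 m/s

16 m/s


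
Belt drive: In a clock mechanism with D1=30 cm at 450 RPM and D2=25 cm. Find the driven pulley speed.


Given: D1 = 30 cm, w1 = 450 RPM, D2 = 25 cm
Using D1*w1 = D2*w2
w2 = D1*w1 / D2
w2 = 30*450 / 25
w2 = 13500 / 25
w2 = 540 RPM

540 RPM


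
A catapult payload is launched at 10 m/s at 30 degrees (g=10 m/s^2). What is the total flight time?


Given: v0 = 10 m/s, theta = 30 deg, g = 10 m/s^2
sin(30) = 1/2
Using T = 2*v0*sin(theta) / g
T = 2*10*1/2 / 10
T = 10 / 10
T = 1 s

1 s


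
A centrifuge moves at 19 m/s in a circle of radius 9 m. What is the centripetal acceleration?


Given: v = 19 m/s, r = 9 m
Using a_c = v^2 / r
a_c = 19^2 / 9
a_c = 361 / 9
a_c = 361/9 m/s^2

361/9 m/s^2


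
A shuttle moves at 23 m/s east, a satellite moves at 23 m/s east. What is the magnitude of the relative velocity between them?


Given: v_A = 23 m/s east, v_B = 23 m/s east
Both move in the same direction; relative speed = |v_A - v_B|
|23 - 23| = |0|
= 0 m/s

0 m/s


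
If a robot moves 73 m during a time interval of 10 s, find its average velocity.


Given: distance d = 73 m, time t = 10 s
Using v = d / t
v = 73 / 10
v = 73/10 m/s

73/10 m/s


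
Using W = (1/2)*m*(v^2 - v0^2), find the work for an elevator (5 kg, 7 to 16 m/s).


Given: m = 5 kg, v0 = 7 m/s, v = 16 m/s
Using W = (1/2)*m*(v^2 - v0^2)
v^2 = 16^2 = 256
v0^2 = 7^2 = 49
v^2 - v0^2 = 256 - 49 = 207
W = (1/2)*5*207 = 1035/2 J

1035/2 J


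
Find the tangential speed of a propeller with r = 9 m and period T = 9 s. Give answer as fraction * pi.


Given: radius r = 9 m, period T = 9 s
Using v = 2*pi*r / T
v = 2*pi*9 / 9
v = 18*pi / 9
v = 2*pi m/s

2*pi m/s


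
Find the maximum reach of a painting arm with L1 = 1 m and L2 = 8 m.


Given: L1 = 1 m, L2 = 8 m
For a 2-link planar arm, max reach = L1 + L2 (fully extended)
Max reach = 1 + 8
Max reach = 9 m

9 m


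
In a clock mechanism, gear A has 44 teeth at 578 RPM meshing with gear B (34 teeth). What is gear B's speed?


Given: N1 = 44 teeth, w1 = 578 RPM, N2 = 34 teeth
Using N1*w1 = N2*w2
w2 = N1*w1 / N2
w2 = 44*578 / 34
w2 = 25432 / 34
w2 = 748 RPM

748 RPM


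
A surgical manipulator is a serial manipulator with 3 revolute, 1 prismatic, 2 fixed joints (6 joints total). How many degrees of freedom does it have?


Given: serial robot with 3 revolute, 1 prismatic, 2 fixed joints
DOF contribution per joint type: revolute=1, prismatic=1, spherical=3, fixed=0
DOF = 3*1 + 1*1 + 2*0
DOF = 4

4


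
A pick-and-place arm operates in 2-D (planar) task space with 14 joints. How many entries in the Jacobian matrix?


Given: task space dimension = 2, joints = 14
Jacobian is a 2 x 14 matrix
Total entries = rows * columns
Total = 2 * 14
Total = 28

28


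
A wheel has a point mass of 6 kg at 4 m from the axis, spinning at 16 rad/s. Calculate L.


Given: m = 6 kg, r = 4 m, omega = 16 rad/s
For a point mass: I = m*r^2
I = 6*4^2 = 6*16 = 96
L = I*omega = 96*16
L = 1536 kg*m^2/s

1536 kg*m^2/s


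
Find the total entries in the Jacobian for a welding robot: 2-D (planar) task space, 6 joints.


Given: task space dimension = 2, joints = 6
Jacobian is a 2 x 6 matrix
Total entries = rows * columns
Total = 2 * 6
Total = 12

12


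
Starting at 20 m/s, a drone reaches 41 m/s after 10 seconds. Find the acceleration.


Given: initial velocity v0 = 20 m/s, final velocity v = 41 m/s, time t = 10 s
Using a = (v - v0) / t
a = (41 - 20) / 10
a = 21 / 10
a = 21/10 m/s^2

21/10 m/s^2


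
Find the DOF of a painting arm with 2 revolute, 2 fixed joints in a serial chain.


Given: serial robot with 2 revolute, 2 fixed joints
DOF contribution per joint type: revolute=1, prismatic=1, spherical=3, fixed=0
DOF = 2*1 + 2*0
DOF = 2

2


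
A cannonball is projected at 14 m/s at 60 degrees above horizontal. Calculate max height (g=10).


Given: v0 = 14 m/s, theta = 60 deg, g = 10 m/s^2
sin^2(60) = 3/4
Using H = v0^2 * sin^2(theta) / (2*g)
H = 14^2 * 3/4 / (2*10)
H = 196 * 3/4 / 20
H = 147 / 20
H = 147/20 m

147/20 m


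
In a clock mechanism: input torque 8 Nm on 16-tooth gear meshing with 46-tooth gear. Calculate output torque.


Given: N1 = 16, N2 = 46, T1 = 8 Nm
Using T2/T1 = N2/N1
T2 = T1 * N2 / N1
T2 = 8 * 46 / 16
T2 = 368 / 16
T2 = 23 Nm

23 Nm


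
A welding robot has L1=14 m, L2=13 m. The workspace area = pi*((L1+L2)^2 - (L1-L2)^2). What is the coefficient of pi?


Given: L1 = 14, L2 = 13
(L1+L2)^2 = (27)^2 = 729
(L1-L2)^2 = (1)^2 = 1
Difference = 729 - 1 = 728
This equals 4*L1*L2 = 4*14*13 = 728
Workspace area = 728*pi

728


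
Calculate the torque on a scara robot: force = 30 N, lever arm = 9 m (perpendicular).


Given: F = 30 N, r = 9 m, angle = 90 deg (perpendicular)
Using tau = F * r * sin(90)
sin(90) = 1
tau = 30 * 9 * 1
tau = 270 Nm

270 Nm


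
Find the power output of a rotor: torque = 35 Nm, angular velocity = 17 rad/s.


Given: tau = 35 Nm, omega = 17 rad/s
Using P = tau * omega
P = 35 * 17
P = 595 W

595 W


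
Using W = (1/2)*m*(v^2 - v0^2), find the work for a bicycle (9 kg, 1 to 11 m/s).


Given: m = 9 kg, v0 = 1 m/s, v = 11 m/s
Using W = (1/2)*m*(v^2 - v0^2)
v^2 = 11^2 = 121
v0^2 = 1^2 = 1
v^2 - v0^2 = 121 - 1 = 120
W = (1/2)*9*120 = 540 J

540 J


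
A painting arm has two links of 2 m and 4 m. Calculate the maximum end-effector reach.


Given: L1 = 2 m, L2 = 4 m
For a 2-link planar arm, max reach = L1 + L2 (fully extended)
Max reach = 2 + 4
Max reach = 6 m

6 m


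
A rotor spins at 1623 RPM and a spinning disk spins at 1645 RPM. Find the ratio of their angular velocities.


Given: RPM_A = 1623, RPM_B = 1645
omega = 2*pi*RPM/60, so omega_A/omega_B = RPM_A / RPM_B
omega_A/omega_B = 1623 / 1645
omega_A/omega_B = 1623/1645

1623/1645


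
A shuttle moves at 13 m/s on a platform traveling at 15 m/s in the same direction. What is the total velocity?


Given: object velocity = 13 m/s, platform velocity = 15 m/s (same direction)
Using classical velocity addition: v_total = v_object + v_platform
v_total = 13 + 15
v_total = 28 m/s

28 m/s


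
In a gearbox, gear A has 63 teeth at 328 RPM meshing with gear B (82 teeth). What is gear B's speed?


Given: N1 = 63 teeth, w1 = 328 RPM, N2 = 82 teeth
Using N1*w1 = N2*w2
w2 = N1*w1 / N2
w2 = 63*328 / 82
w2 = 20664 / 82
w2 = 252 RPM

252 RPM


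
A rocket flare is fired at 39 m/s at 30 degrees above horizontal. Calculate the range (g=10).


Given: v0 = 39 m/s, theta = 30 deg, g = 10 m/s^2
sin(2*30) = sin(60) = sqrt(3)/2
Using R = v0^2 * sin(2*theta) / g
R = 39^2 * (sqrt(3)/2) / 10
R = 1521 * sqrt(3) / 20
R = 1521/20*sqrt(3) m

1521/20*sqrt(3) m


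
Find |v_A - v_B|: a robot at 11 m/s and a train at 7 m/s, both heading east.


Given: v_A = 11 m/s east, v_B = 7 m/s east
Both move in the same direction; relative speed = |v_A - v_B|
|11 - 7| = |4|
= 4 m/s

4 m/s


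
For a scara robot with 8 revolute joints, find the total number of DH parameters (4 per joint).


Given: 8 joints, 4 DH parameters per joint (d, theta, a, alpha)
Total DH parameters = number_of_joints * 4
Total = 8 * 4
Total = 32

32


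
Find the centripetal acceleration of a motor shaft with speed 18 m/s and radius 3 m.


Given: v = 18 m/s, r = 3 m
Using a_c = v^2 / r
a_c = 18^2 / 3
a_c = 324 / 3
a_c = 108 m/s^2

108 m/s^2


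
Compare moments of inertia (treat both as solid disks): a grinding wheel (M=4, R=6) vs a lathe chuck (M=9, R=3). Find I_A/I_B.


Given: M1=4 kg, R1=6 m, M2=9 kg, R2=3 m
For a disk: I = (1/2)*M*R^2, so I_A/I_B = (M1*R1^2)/(M2*R2^2)
M1*R1^2 = 4*36 = 144
M2*R2^2 = 9*9 = 81
I_A/I_B = 144/81 = 16/9

16/9


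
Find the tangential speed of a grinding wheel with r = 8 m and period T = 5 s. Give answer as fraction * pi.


Given: radius r = 8 m, period T = 5 s
Using v = 2*pi*r / T
v = 2*pi*8 / 5
v = 16*pi / 5
v = 16/5*pi m/s

16/5*pi m/s


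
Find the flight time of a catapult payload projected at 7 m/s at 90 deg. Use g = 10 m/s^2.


Given: v0 = 7 m/s, theta = 90 deg, g = 10 m/s^2
sin(90) = 1
Using T = 2*v0*sin(theta) / g
T = 2*7*1 / 10
T = 14 / 10
T = 7/5 s

7/5 s


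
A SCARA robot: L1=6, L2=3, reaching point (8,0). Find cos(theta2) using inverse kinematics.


Given: L1 = 6, L2 = 3, target (x, y) = (8, 0)
Using cos(theta2) = (x^2 + y^2 - L1^2 - L2^2) / (2*L1*L2)
x^2 + y^2 = 8^2 + 0 = 64
L1^2 + L2^2 = 36 + 9 = 45
Numerator = 64 - 45 = 19
Denominator = 2*6*3 = 36
cos(theta2) = 19/36 = 19/36

19/36


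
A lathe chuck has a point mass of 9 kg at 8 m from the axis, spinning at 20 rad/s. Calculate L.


Given: m = 9 kg, r = 8 m, omega = 20 rad/s
For a point mass: I = m*r^2
I = 9*8^2 = 9*64 = 576
L = I*omega = 576*20
L = 11520 kg*m^2/s

11520 kg*m^2/s


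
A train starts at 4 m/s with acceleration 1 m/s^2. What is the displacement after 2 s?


Given: v0 = 4 m/s, a = 1 m/s^2, t = 2 s
Using s = v0*t + (1/2)*a*t^2
s = 4*2 + (1/2)*1*2^2
s = 8 + (1/2)*4
s = 8 + 2
s = 10

10 m


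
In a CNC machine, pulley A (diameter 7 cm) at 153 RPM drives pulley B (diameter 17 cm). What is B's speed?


Given: D1 = 7 cm, w1 = 153 RPM, D2 = 17 cm
Using D1*w1 = D2*w2
w2 = D1*w1 / D2
w2 = 7*153 / 17
w2 = 1071 / 17
w2 = 63 RPM

63 RPM


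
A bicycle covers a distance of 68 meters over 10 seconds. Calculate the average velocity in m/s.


Given: distance d = 68 m, time t = 10 s
Using v = d / t
v = 68 / 10
v = 34/5 m/s

34/5 m/s


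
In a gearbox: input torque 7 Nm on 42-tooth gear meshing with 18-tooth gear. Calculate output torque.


Given: N1 = 42, N2 = 18, T1 = 7 Nm
Using T2/T1 = N2/N1
T2 = T1 * N2 / N1
T2 = 7 * 18 / 42
T2 = 126 / 42
T2 = 3 Nm

3 Nm


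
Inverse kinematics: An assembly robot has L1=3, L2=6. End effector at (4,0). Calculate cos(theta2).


Given: L1 = 3, L2 = 6, target (x, y) = (4, 0)
Using cos(theta2) = (x^2 + y^2 - L1^2 - L2^2) / (2*L1*L2)
x^2 + y^2 = 4^2 + 0 = 16
L1^2 + L2^2 = 9 + 36 = 45
Numerator = 16 - 45 = -29
Denominator = 2*3*6 = 36
cos(theta2) = -29/36 = -29/36

-29/36


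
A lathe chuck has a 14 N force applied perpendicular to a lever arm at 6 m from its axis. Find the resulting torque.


Given: F = 14 N, r = 6 m, angle = 90 deg (perpendicular)
Using tau = F * r * sin(90)
sin(90) = 1
tau = 14 * 6 * 1
tau = 84 Nm

84 Nm


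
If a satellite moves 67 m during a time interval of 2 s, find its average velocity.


Given: distance d = 67 m, time t = 2 s
Using v = d / t
v = 67 / 2
v = 67/2 m/s

67/2 m/s


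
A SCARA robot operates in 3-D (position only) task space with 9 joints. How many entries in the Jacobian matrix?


Given: task space dimension = 3, joints = 9
Jacobian is a 3 x 9 matrix
Total entries = rows * columns
Total = 3 * 9
Total = 27

27


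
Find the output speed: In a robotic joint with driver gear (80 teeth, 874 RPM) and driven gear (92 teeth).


Given: N1 = 80 teeth, w1 = 874 RPM, N2 = 92 teeth
Using N1*w1 = N2*w2
w2 = N1*w1 / N2
w2 = 80*874 / 92
w2 = 69920 / 92
w2 = 760 RPM

760 RPM


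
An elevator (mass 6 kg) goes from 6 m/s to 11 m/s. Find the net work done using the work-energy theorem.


Given: m = 6 kg, v0 = 6 m/s, v = 11 m/s
Using W = (1/2)*m*(v^2 - v0^2)
v^2 = 11^2 = 121
v0^2 = 6^2 = 36
v^2 - v0^2 = 121 - 36 = 85
W = (1/2)*6*85 = 255 J

255 J


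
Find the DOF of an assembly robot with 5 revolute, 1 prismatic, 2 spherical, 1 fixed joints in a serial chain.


Given: serial robot with 5 revolute, 1 prismatic, 2 spherical, 1 fixed joints
DOF contribution per joint type: revolute=1, prismatic=1, spherical=3, fixed=0
DOF = 5*1 + 1*1 + 2*3 + 1*0
DOF = 12

12


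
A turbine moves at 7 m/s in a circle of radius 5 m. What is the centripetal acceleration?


Given: v = 7 m/s, r = 5 m
Using a_c = v^2 / r
a_c = 7^2 / 5
a_c = 49 / 5
a_c = 49/5 m/s^2

49/5 m/s^2


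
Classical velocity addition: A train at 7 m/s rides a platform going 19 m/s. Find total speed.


Given: object velocity = 7 m/s, platform velocity = 19 m/s (same direction)
Using classical velocity addition: v_total = v_object + v_platform
v_total = 7 + 19
v_total = 26 m/s

26 m/s


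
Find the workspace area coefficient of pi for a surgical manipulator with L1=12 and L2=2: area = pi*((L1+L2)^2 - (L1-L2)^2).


Given: L1 = 12, L2 = 2
(L1+L2)^2 = (14)^2 = 196
(L1-L2)^2 = (10)^2 = 100
Difference = 196 - 100 = 96
This equals 4*L1*L2 = 4*12*2 = 96
Workspace area = 96*pi

96


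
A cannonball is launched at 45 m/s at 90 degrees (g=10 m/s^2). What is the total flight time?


Given: v0 = 45 m/s, theta = 90 deg, g = 10 m/s^2
sin(90) = 1
Using T = 2*v0*sin(theta) / g
T = 2*45*1 / 10
T = 90 / 10
T = 9 s

9 s


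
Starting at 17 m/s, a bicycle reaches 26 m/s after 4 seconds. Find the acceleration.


Given: initial velocity v0 = 17 m/s, final velocity v = 26 m/s, time t = 4 s
Using a = (v - v0) / t
a = (26 - 17) / 4
a = 9 / 4
a = 9/4 m/s^2

9/4 m/s^2


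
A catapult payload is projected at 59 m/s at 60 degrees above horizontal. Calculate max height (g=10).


Given: v0 = 59 m/s, theta = 60 deg, g = 10 m/s^2
sin^2(60) = 3/4
Using H = v0^2 * sin^2(theta) / (2*g)
H = 59^2 * 3/4 / (2*10)
H = 3481 * 3/4 / 20
H = 10443/4 / 20
H = 10443/80 m

10443/80 m


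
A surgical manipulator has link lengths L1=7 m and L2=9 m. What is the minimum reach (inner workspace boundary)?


Given: L1 = 7 m, L2 = 9 m
For a 2-link planar arm, min reach = |L1 - L2| (second link folded back)
Min reach = |7 - 9|
Min reach = 2 m

2 m


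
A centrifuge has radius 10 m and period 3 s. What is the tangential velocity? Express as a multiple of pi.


Given: radius r = 10 m, period T = 3 s
Using v = 2*pi*r / T
v = 2*pi*10 / 3
v = 20*pi / 3
v = 20/3*pi m/s

20/3*pi m/s


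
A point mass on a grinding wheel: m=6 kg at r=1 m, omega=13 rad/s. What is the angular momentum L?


Given: m = 6 kg, r = 1 m, omega = 13 rad/s
For a point mass: I = m*r^2
I = 6*1^2 = 6*1 = 6
L = I*omega = 6*13
L = 78 kg*m^2/s

78 kg*m^2/s


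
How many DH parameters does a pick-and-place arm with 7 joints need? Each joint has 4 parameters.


Given: 7 joints, 4 DH parameters per joint (d, theta, a, alpha)
Total DH parameters = number_of_joints * 4
Total = 7 * 4
Total = 28

28


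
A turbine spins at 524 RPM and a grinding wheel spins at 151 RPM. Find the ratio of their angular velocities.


Given: RPM_A = 524, RPM_B = 151
omega = 2*pi*RPM/60, so omega_A/omega_B = RPM_A / RPM_B
omega_A/omega_B = 524 / 151
omega_A/omega_B = 524/151

524/151


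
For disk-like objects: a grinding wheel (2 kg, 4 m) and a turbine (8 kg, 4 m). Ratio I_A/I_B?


Given: M1=2 kg, R1=4 m, M2=8 kg, R2=4 m
For a disk: I = (1/2)*M*R^2, so I_A/I_B = (M1*R1^2)/(M2*R2^2)
M1*R1^2 = 2*16 = 32
M2*R2^2 = 8*16 = 128
I_A/I_B = 32/128 = 1/4

1/4


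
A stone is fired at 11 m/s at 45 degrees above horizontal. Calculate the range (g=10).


Given: v0 = 11 m/s, theta = 45 deg, g = 10 m/s^2
sin(2*45) = sin(90) = 1
Using R = v0^2 * sin(2*theta) / g
R = 11^2 * 1 / 10
R = 121 / 10
R = 121/10 m

121/10 m


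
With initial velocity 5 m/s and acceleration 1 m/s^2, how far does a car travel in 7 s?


Given: v0 = 5 m/s, a = 1 m/s^2, t = 7 s
Using s = v0*t + (1/2)*a*t^2
s = 5*7 + (1/2)*1*7^2
s = 35 + (1/2)*49
s = 35 + 49/2
s = 119/2

119/2 m


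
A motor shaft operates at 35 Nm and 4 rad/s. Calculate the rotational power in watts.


Given: tau = 35 Nm, omega = 4 rad/s
Using P = tau * omega
P = 35 * 4
P = 140 W

140 W


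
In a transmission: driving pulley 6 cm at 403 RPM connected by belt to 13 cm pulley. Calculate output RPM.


Given: D1 = 6 cm, w1 = 403 RPM, D2 = 13 cm
Using D1*w1 = D2*w2
w2 = D1*w1 / D2
w2 = 6*403 / 13
w2 = 2418 / 13
w2 = 186 RPM

186 RPM


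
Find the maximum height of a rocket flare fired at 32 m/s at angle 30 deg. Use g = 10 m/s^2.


Given: v0 = 32 m/s, theta = 30 deg, g = 10 m/s^2
sin^2(30) = 1/4
Using H = v0^2 * sin^2(theta) / (2*g)
H = 32^2 * 1/4 / (2*10)
H = 1024 * 1/4 / 20
H = 256 / 20
H = 64/5 m

64/5 m


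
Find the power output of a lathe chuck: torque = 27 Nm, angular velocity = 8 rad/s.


Given: tau = 27 Nm, omega = 8 rad/s
Using P = tau * omega
P = 27 * 8
P = 216 W

216 W


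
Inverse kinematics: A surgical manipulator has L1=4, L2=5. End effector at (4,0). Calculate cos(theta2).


Given: L1 = 4, L2 = 5, target (x, y) = (4, 0)
Using cos(theta2) = (x^2 + y^2 - L1^2 - L2^2) / (2*L1*L2)
x^2 + y^2 = 4^2 + 0 = 16
L1^2 + L2^2 = 16 + 25 = 41
Numerator = 16 - 41 = -25
Denominator = 2*4*5 = 40
cos(theta2) = -25/40 = -5/8

-5/8


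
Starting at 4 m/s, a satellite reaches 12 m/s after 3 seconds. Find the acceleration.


Given: initial velocity v0 = 4 m/s, final velocity v = 12 m/s, time t = 3 s
Using a = (v - v0) / t
a = (12 - 4) / 3
a = 8 / 3
a = 8/3 m/s^2

8/3 m/s^2


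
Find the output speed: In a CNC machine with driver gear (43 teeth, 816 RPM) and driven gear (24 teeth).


Given: N1 = 43 teeth, w1 = 816 RPM, N2 = 24 teeth
Using N1*w1 = N2*w2
w2 = N1*w1 / N2
w2 = 43*816 / 24
w2 = 35088 / 24
w2 = 1462 RPM

1462 RPM


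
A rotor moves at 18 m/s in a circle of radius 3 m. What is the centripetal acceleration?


Given: v = 18 m/s, r = 3 m
Using a_c = v^2 / r
a_c = 18^2 / 3
a_c = 324 / 3
a_c = 108 m/s^2

108 m/s^2


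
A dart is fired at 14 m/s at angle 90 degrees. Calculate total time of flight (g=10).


Given: v0 = 14 m/s, theta = 90 deg, g = 10 m/s^2
sin(90) = 1
Using T = 2*v0*sin(theta) / g
T = 2*14*1 / 10
T = 28 / 10
T = 14/5 s

14/5 s


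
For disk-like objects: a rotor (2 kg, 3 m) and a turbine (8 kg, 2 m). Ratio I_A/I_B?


Given: M1=2 kg, R1=3 m, M2=8 kg, R2=2 m
For a disk: I = (1/2)*M*R^2, so I_A/I_B = (M1*R1^2)/(M2*R2^2)
M1*R1^2 = 2*9 = 18
M2*R2^2 = 8*4 = 32
I_A/I_B = 18/32 = 9/16

9/16


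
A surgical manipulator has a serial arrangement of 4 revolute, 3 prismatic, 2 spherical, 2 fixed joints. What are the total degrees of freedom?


Given: serial robot with 4 revolute, 3 prismatic, 2 spherical, 2 fixed joints
DOF contribution per joint type: revolute=1, prismatic=1, spherical=3, fixed=0
DOF = 4*1 + 3*1 + 2*3 + 2*0
DOF = 13

13


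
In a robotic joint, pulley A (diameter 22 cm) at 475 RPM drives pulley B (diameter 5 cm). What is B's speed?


Given: D1 = 22 cm, w1 = 475 RPM, D2 = 5 cm
Using D1*w1 = D2*w2
w2 = D1*w1 / D2
w2 = 22*475 / 5
w2 = 10450 / 5
w2 = 2090 RPM

2090 RPM


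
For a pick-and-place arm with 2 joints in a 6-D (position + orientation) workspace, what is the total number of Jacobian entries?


Given: task space dimension = 6, joints = 2
Jacobian is a 6 x 2 matrix
Total entries = rows * columns
Total = 6 * 2
Total = 12

12


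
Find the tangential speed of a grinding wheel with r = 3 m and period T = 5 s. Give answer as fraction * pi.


Given: radius r = 3 m, period T = 5 s
Using v = 2*pi*r / T
v = 2*pi*3 / 5
v = 6*pi / 5
v = 6/5*pi m/s

6/5*pi m/s


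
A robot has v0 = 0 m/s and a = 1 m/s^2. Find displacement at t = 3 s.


Given: v0 = 0 m/s, a = 1 m/s^2, t = 3 s
Using s = v0*t + (1/2)*a*t^2
s = 0*3 + (1/2)*1*3^2
s = 0 + (1/2)*9
s = 0 + 9/2
s = 9/2

9/2 m


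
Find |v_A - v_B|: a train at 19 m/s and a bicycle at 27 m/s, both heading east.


Given: v_A = 19 m/s east, v_B = 27 m/s east
Both move in the same direction; relative speed = |v_A - v_B|
|19 - 27| = |-8|
= 8 m/s

8 m/s


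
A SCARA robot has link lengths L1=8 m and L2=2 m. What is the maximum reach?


Given: L1 = 8 m, L2 = 2 m
For a 2-link planar arm, max reach = L1 + L2 (fully extended)
Max reach = 8 + 2
Max reach = 10 m

10 m


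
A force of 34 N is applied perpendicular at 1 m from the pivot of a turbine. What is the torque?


Given: F = 34 N, r = 1 m, angle = 90 deg (perpendicular)
Using tau = F * r * sin(90)
sin(90) = 1
tau = 34 * 1 * 1
tau = 34 Nm

34 Nm


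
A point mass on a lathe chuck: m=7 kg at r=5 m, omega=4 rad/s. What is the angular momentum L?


Given: m = 7 kg, r = 5 m, omega = 4 rad/s
For a point mass: I = m*r^2
I = 7*5^2 = 7*25 = 175
L = I*omega = 175*4
L = 700 kg*m^2/s

700 kg*m^2/s


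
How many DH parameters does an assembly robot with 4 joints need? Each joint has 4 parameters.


Given: 4 joints, 4 DH parameters per joint (d, theta, a, alpha)
Total DH parameters = number_of_joints * 4
Total = 4 * 4
Total = 16

16


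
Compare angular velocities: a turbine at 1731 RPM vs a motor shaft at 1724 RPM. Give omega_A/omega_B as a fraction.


Given: RPM_A = 1731, RPM_B = 1724
omega = 2*pi*RPM/60, so omega_A/omega_B = RPM_A / RPM_B
omega_A/omega_B = 1731 / 1724
omega_A/omega_B = 1731/1724

1731/1724


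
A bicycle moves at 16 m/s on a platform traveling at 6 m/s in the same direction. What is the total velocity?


Given: object velocity = 16 m/s, platform velocity = 6 m/s (same direction)
Using classical velocity addition: v_total = v_object + v_platform
v_total = 16 + 6
v_total = 22 m/s

22 m/s


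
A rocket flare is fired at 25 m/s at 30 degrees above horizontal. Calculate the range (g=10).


Given: v0 = 25 m/s, theta = 30 deg, g = 10 m/s^2
sin(2*30) = sin(60) = sqrt(3)/2
Using R = v0^2 * sin(2*theta) / g
R = 25^2 * (sqrt(3)/2) / 10
R = 625 * sqrt(3) / 20
R = 125/4*sqrt(3) m

125/4*sqrt(3) m


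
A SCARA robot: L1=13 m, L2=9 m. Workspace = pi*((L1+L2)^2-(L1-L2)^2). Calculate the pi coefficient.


Given: L1 = 13, L2 = 9
(L1+L2)^2 = (22)^2 = 484
(L1-L2)^2 = (4)^2 = 16
Difference = 484 - 16 = 468
This equals 4*L1*L2 = 4*13*9 = 468
Workspace area = 468*pi

468


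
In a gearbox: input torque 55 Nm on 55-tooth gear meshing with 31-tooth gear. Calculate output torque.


Given: N1 = 55, N2 = 31, T1 = 55 Nm
Using T2/T1 = N2/N1
T2 = T1 * N2 / N1
T2 = 55 * 31 / 55
T2 = 1705 / 55
T2 = 31 Nm

31 Nm


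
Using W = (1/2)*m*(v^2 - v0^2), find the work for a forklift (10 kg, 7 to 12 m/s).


Given: m = 10 kg, v0 = 7 m/s, v = 12 m/s
Using W = (1/2)*m*(v^2 - v0^2)
v^2 = 12^2 = 144
v0^2 = 7^2 = 49
v^2 - v0^2 = 144 - 49 = 95
W = (1/2)*10*95 = 475 J

475 J


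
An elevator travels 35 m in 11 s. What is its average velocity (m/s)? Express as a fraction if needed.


Given: distance d = 35 m, time t = 11 s
Using v = d / t
v = 35 / 11
v = 35/11 m/s

35/11 m/s


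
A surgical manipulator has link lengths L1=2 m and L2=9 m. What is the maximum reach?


Given: L1 = 2 m, L2 = 9 m
For a 2-link planar arm, max reach = L1 + L2 (fully extended)
Max reach = 2 + 9
Max reach = 11 m

11 m


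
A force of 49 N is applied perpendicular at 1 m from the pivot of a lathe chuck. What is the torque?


Given: F = 49 N, r = 1 m, angle = 90 deg (perpendicular)
Using tau = F * r * sin(90)
sin(90) = 1
tau = 49 * 1 * 1
tau = 49 Nm

49 Nm


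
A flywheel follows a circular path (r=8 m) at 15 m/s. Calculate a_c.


Given: v = 15 m/s, r = 8 m
Using a_c = v^2 / r
a_c = 15^2 / 8
a_c = 225 / 8
a_c = 225/8 m/s^2

225/8 m/s^2


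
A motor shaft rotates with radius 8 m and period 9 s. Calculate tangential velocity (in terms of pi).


Given: radius r = 8 m, period T = 9 s
Using v = 2*pi*r / T
v = 2*pi*8 / 9
v = 16*pi / 9
v = 16/9*pi m/s

16/9*pi m/s


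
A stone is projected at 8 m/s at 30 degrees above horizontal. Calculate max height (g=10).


Given: v0 = 8 m/s, theta = 30 deg, g = 10 m/s^2
sin^2(30) = 1/4
Using H = v0^2 * sin^2(theta) / (2*g)
H = 8^2 * 1/4 / (2*10)
H = 64 * 1/4 / 20
H = 16 / 20
H = 4/5 m

4/5 m


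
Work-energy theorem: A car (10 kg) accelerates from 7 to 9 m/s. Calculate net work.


Given: m = 10 kg, v0 = 7 m/s, v = 9 m/s
Using W = (1/2)*m*(v^2 - v0^2)
v^2 = 9^2 = 81
v0^2 = 7^2 = 49
v^2 - v0^2 = 81 - 49 = 32
W = (1/2)*10*32 = 160 J

160 J


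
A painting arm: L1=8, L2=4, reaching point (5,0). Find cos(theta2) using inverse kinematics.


Given: L1 = 8, L2 = 4, target (x, y) = (5, 0)
Using cos(theta2) = (x^2 + y^2 - L1^2 - L2^2) / (2*L1*L2)
x^2 + y^2 = 5^2 + 0 = 25
L1^2 + L2^2 = 64 + 16 = 80
Numerator = 25 - 80 = -55
Denominator = 2*8*4 = 64
cos(theta2) = -55/64 = -55/64

-55/64


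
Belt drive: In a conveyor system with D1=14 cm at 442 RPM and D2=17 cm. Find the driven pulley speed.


Given: D1 = 14 cm, w1 = 442 RPM, D2 = 17 cm
Using D1*w1 = D2*w2
w2 = D1*w1 / D2
w2 = 14*442 / 17
w2 = 6188 / 17
w2 = 364 RPM

364 RPM


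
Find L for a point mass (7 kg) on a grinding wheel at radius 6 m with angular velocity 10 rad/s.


Given: m = 7 kg, r = 6 m, omega = 10 rad/s
For a point mass: I = m*r^2
I = 7*6^2 = 7*36 = 252
L = I*omega = 252*10
L = 2520 kg*m^2/s

2520 kg*m^2/s


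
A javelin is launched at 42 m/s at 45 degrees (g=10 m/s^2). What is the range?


Given: v0 = 42 m/s, theta = 45 deg, g = 10 m/s^2
sin(2*45) = sin(90) = 1
Using R = v0^2 * sin(2*theta) / g
R = 42^2 * 1 / 10
R = 1764 / 10
R = 882/5 m

882/5 m


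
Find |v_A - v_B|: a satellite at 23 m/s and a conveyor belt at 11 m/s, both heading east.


Given: v_A = 23 m/s east, v_B = 11 m/s east
Both move in the same direction; relative speed = |v_A - v_B|
|23 - 11| = |12|
= 12 m/s

12 m/s


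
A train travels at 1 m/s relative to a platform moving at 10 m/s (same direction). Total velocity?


Given: object velocity = 1 m/s, platform velocity = 10 m/s (same direction)
Using classical velocity addition: v_total = v_object + v_platform
v_total = 1 + 10
v_total = 11 m/s

11 m/s


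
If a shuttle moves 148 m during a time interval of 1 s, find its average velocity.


Given: distance d = 148 m, time t = 1 s
Using v = d / t
v = 148 / 1
v = 148 m/s

148 m/s


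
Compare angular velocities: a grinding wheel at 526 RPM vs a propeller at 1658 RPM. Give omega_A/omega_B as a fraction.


Given: RPM_A = 526, RPM_B = 1658
omega = 2*pi*RPM/60, so omega_A/omega_B = RPM_A / RPM_B
omega_A/omega_B = 526 / 1658
omega_A/omega_B = 263/829

263/829


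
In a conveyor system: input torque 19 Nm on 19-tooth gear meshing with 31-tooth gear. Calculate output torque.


Given: N1 = 19, N2 = 31, T1 = 19 Nm
Using T2/T1 = N2/N1
T2 = T1 * N2 / N1
T2 = 19 * 31 / 19
T2 = 589 / 19
T2 = 31 Nm

31 Nm


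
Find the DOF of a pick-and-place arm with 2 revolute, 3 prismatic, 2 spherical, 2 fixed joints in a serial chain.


Given: serial robot with 2 revolute, 3 prismatic, 2 spherical, 2 fixed joints
DOF contribution per joint type: revolute=1, prismatic=1, spherical=3, fixed=0
DOF = 2*1 + 3*1 + 2*3 + 2*0
DOF = 11

11


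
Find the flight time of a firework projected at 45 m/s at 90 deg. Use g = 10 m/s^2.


Given: v0 = 45 m/s, theta = 90 deg, g = 10 m/s^2
sin(90) = 1
Using T = 2*v0*sin(theta) / g
T = 2*45*1 / 10
T = 90 / 10
T = 9 s

9 s


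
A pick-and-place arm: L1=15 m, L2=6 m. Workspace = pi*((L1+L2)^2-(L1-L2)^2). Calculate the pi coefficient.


Given: L1 = 15, L2 = 6
(L1+L2)^2 = (21)^2 = 441
(L1-L2)^2 = (9)^2 = 81
Difference = 441 - 81 = 360
This equals 4*L1*L2 = 4*15*6 = 360
Workspace area = 360*pi

360


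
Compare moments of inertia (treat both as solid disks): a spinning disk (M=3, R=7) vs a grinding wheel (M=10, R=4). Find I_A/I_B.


Given: M1=3 kg, R1=7 m, M2=10 kg, R2=4 m
For a disk: I = (1/2)*M*R^2, so I_A/I_B = (M1*R1^2)/(M2*R2^2)
M1*R1^2 = 3*49 = 147
M2*R2^2 = 10*16 = 160
I_A/I_B = 147/160 = 147/160

147/160


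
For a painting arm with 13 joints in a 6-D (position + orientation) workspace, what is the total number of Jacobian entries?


Given: task space dimension = 6, joints = 13
Jacobian is a 6 x 13 matrix
Total entries = rows * columns
Total = 6 * 13
Total = 78

78
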